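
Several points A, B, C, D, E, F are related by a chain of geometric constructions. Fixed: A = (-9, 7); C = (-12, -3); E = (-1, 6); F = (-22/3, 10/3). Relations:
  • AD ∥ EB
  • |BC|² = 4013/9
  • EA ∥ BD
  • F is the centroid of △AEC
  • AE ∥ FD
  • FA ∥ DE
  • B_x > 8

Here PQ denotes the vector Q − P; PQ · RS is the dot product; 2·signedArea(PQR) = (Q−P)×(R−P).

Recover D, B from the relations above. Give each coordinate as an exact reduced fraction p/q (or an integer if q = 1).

1. D_x = 2/3  [FA ∥ DE ∩ AE ∥ FD]
2. D_y = 7/3  [FA ∥ DE ∩ AE ∥ FD]
   → D = (2/3, 7/3)
3. B_x = 26/3  [EA ∥ BD ∩ AD ∥ EB]
4. B_y = 4/3  [EA ∥ BD ∩ AD ∥ EB]
   → B = (26/3, 4/3)

B = (26/3, 4/3)
D = (2/3, 7/3)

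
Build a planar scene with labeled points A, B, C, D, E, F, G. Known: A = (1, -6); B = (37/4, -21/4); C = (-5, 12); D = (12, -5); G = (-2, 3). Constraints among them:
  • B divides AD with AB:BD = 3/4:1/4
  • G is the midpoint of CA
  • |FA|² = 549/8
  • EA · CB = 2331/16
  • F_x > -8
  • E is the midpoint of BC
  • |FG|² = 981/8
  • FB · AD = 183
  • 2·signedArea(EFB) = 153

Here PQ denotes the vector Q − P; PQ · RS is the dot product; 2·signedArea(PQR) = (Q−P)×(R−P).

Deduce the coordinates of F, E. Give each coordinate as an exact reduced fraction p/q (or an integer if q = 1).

E = (17/8, 27/8)
F = (-29/4, -27/4)

1. F_x = -29/4  [line -11·x + -1·y + -173/2 = 0 ∩ |FG|² = 981/8]
2. F_y = -27/4  [line -11·x + -1·y + -173/2 = 0 ∩ |FG|² = 981/8]
   → F = (-29/4, -27/4)
3. E_x = 17/8  [E is the midpoint of BC]
4. E_y = 27/8  [E is the midpoint of BC]
   → E = (17/8, 27/8)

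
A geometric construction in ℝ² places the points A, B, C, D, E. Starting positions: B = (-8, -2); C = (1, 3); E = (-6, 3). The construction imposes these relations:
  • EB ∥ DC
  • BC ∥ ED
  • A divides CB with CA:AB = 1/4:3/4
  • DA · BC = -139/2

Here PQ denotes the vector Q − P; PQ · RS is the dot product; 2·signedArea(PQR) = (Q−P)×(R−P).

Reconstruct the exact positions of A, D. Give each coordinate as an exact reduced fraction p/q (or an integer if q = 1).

1. A_x = -5/4  [A divides CB with CA:AB = 1/4:3/4]
2. A_y = 7/4  [A divides CB with CA:AB = 1/4:3/4]
   → A = (-5/4, 7/4)
3. D_x = 3  [EB ∥ DC ∩ BC ∥ ED]
4. D_y = 8  [EB ∥ DC ∩ BC ∥ ED]
   → D = (3, 8)

A = (-5/4, 7/4)
D = (3, 8)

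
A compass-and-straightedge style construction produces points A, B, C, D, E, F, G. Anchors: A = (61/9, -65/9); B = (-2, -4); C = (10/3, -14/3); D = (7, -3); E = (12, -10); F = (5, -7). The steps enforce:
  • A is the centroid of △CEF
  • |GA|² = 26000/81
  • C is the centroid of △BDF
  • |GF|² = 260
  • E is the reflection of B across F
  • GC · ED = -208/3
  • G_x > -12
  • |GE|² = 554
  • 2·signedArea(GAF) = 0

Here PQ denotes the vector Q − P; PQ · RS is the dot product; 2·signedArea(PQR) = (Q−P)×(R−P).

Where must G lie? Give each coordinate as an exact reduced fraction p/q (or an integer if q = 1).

G = (-11, -5)

1. G_x = -11  [2·signedArea(GAF) = 0 ∩ GC · ED = -208/3]
2. G_y = -5  [2·signedArea(GAF) = 0 ∩ GC · ED = -208/3]
   → G = (-11, -5)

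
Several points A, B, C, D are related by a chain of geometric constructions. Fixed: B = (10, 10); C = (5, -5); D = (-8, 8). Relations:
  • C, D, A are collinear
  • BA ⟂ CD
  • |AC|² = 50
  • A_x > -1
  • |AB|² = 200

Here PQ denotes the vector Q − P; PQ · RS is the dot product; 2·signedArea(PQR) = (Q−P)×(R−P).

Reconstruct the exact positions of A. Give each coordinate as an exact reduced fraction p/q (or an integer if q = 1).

A = (0, 0)

1. A_x = 0  [C, D, A are collinear ∩ BA ⟂ CD]
2. A_y = 0  [C, D, A are collinear ∩ BA ⟂ CD]
   → A = (0, 0)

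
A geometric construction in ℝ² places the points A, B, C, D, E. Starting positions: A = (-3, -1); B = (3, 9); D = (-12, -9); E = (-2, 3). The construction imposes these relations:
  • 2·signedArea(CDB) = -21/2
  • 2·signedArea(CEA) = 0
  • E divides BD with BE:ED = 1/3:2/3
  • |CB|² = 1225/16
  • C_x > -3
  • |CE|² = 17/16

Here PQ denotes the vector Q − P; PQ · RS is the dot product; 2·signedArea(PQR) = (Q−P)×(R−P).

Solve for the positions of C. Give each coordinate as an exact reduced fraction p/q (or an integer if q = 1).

1. C_x = -9/4  [2·signedArea(CEA) = 0 ∩ 2·signedArea(CDB) = -21/2]
2. C_y = 2  [2·signedArea(CEA) = 0 ∩ 2·signedArea(CDB) = -21/2]
   → C = (-9/4, 2)

C = (-9/4, 2)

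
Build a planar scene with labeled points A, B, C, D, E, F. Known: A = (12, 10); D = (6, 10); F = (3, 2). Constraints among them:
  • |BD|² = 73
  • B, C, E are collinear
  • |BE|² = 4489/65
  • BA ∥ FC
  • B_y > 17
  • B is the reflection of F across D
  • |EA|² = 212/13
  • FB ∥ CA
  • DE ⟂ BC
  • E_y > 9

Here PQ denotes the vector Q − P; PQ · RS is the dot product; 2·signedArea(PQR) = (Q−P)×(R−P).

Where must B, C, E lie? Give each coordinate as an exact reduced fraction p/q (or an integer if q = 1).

1. B_x = 9  [B is the reflection of F across D]
2. B_y = 18  [B is the reflection of F across D]
   → B = (9, 18)
3. C_x = 6  [FB ∥ CA ∩ BA ∥ FC]
4. C_y = -6  [FB ∥ CA ∩ BA ∥ FC]
   → C = (6, -6)
5. E_x = 518/65  [B, C, E are collinear ∩ DE ⟂ BC]
6. E_y = 634/65  [B, C, E are collinear ∩ DE ⟂ BC]
   → E = (518/65, 634/65)

B = (9, 18)
C = (6, -6)
E = (518/65, 634/65)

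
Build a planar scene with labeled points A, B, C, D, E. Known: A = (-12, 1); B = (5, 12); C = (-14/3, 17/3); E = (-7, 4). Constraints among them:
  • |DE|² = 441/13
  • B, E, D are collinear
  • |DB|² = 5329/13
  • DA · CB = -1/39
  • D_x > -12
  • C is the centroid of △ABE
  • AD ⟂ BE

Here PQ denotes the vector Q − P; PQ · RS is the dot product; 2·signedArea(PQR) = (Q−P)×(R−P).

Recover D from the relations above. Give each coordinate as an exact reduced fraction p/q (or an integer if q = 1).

1. D_x = -154/13  [B, E, D are collinear ∩ AD ⟂ BE]
2. D_y = 10/13  [B, E, D are collinear ∩ AD ⟂ BE]
   → D = (-154/13, 10/13)

D = (-154/13, 10/13)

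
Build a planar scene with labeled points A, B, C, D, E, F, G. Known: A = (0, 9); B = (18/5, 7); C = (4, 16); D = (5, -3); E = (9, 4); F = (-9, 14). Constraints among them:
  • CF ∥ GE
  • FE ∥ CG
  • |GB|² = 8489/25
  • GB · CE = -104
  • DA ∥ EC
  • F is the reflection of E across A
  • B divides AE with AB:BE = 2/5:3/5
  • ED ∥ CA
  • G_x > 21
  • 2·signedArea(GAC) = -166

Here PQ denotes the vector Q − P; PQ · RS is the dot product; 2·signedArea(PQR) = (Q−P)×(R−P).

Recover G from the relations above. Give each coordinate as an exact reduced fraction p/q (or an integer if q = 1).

G = (22, 6)

1. G_x = 22  [CF ∥ GE ∩ FE ∥ CG]
2. G_y = 6  [CF ∥ GE ∩ FE ∥ CG]
   → G = (22, 6)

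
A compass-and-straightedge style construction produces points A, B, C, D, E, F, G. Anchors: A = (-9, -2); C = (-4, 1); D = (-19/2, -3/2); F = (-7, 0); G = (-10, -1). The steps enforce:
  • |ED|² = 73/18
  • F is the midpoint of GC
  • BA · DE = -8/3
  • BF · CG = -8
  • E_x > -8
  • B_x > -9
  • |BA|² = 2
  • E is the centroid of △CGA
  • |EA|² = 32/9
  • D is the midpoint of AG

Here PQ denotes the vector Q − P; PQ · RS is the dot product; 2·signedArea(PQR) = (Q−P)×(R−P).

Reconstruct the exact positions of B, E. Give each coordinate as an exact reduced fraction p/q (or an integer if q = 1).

1. E_x = -23/3  [E is the centroid of △CGA]
2. E_y = -2/3  [E is the centroid of △CGA]
   → E = (-23/3, -2/3)
3. B_x = -8  [BF · CG = -8 ∩ BA · DE = -8/3]
4. B_y = -1  [BF · CG = -8 ∩ BA · DE = -8/3]
   → B = (-8, -1)

B = (-8, -1)
E = (-23/3, -2/3)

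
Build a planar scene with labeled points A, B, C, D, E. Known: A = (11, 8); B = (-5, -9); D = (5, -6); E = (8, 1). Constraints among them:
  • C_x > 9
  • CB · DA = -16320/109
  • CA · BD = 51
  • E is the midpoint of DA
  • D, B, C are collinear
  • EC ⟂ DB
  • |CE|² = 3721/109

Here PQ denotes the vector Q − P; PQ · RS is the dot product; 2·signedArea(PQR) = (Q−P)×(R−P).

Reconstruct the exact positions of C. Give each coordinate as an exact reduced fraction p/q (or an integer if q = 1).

1. C_x = 1055/109  [D, B, C are collinear ∩ EC ⟂ DB]
2. C_y = -501/109  [D, B, C are collinear ∩ EC ⟂ DB]
   → C = (1055/109, -501/109)

C = (1055/109, -501/109)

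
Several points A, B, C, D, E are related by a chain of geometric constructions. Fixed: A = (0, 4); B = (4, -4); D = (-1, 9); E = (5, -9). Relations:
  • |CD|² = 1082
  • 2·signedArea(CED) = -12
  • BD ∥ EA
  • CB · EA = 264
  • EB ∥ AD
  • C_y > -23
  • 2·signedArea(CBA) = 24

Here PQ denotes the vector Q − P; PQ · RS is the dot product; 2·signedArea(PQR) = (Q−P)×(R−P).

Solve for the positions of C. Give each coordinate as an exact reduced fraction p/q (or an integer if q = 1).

C = (10, -22)

1. C_x = 10  [2·signedArea(CED) = -12 ∩ 2·signedArea(CBA) = 24]
2. C_y = -22  [2·signedArea(CED) = -12 ∩ 2·signedArea(CBA) = 24]
   → C = (10, -22)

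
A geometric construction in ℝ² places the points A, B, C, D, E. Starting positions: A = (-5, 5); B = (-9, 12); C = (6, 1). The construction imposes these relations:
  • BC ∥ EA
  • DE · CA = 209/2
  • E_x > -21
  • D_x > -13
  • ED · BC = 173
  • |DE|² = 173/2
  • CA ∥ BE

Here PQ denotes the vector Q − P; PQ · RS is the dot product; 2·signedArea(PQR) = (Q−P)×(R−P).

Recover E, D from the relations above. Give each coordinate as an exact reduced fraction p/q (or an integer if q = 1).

1. E_x = -20  [BC ∥ EA ∩ CA ∥ BE]
2. E_y = 16  [BC ∥ EA ∩ CA ∥ BE]
   → E = (-20, 16)
3. D_x = -25/2  [DE · CA = 209/2 ∩ ED · BC = 173]
4. D_y = 21/2  [DE · CA = 209/2 ∩ ED · BC = 173]
   → D = (-25/2, 21/2)

D = (-25/2, 21/2)
E = (-20, 16)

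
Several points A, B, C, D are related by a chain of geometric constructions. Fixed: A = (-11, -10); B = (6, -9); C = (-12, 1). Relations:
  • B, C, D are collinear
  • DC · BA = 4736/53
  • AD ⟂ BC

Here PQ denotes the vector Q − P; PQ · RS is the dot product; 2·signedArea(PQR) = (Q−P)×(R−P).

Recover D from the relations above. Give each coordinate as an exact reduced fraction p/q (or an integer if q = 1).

1. D_x = -348/53  [B, C, D are collinear ∩ AD ⟂ BC]
2. D_y = -107/53  [B, C, D are collinear ∩ AD ⟂ BC]
   → D = (-348/53, -107/53)

D = (-348/53, -107/53)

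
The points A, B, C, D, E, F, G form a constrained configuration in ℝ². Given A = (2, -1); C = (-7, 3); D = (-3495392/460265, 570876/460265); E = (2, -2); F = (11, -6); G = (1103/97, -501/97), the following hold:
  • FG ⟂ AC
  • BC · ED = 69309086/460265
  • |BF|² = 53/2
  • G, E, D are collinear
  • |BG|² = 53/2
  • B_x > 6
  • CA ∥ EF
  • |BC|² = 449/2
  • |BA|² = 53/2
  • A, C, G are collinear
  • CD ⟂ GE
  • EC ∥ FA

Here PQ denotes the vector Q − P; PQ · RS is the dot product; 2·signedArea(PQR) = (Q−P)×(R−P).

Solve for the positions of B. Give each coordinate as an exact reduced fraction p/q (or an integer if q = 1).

B = (13/2, -7/2)

1. B_x = 13/2  [line 4415922/460265·x + -1491406/460265·y + -33923414/460265 = 0 ∩ |BF|² = 53/2]
2. B_y = -7/2  [line 4415922/460265·x + -1491406/460265·y + -33923414/460265 = 0 ∩ |BF|² = 53/2]
   → B = (13/2, -7/2)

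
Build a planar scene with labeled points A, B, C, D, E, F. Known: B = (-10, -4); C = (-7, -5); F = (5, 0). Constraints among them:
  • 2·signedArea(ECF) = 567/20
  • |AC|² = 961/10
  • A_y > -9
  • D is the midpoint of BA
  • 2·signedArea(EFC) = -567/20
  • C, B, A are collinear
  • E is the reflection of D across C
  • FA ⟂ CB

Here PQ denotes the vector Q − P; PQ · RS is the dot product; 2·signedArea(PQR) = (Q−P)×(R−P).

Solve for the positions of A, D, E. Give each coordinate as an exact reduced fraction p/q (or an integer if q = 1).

A = (23/10, -81/10)
D = (-77/20, -121/20)
E = (-203/20, -79/20)

1. A_x = 23/10  [C, B, A are collinear ∩ FA ⟂ CB]
2. A_y = -81/10  [C, B, A are collinear ∩ FA ⟂ CB]
   → A = (23/10, -81/10)
3. D_x = -77/20  [D is the midpoint of BA]
4. D_y = -121/20  [D is the midpoint of BA]
   → D = (-77/20, -121/20)
5. E_x = -203/20  [E is the reflection of D across C]
6. E_y = -79/20  [E is the reflection of D across C]
   → E = (-203/20, -79/20)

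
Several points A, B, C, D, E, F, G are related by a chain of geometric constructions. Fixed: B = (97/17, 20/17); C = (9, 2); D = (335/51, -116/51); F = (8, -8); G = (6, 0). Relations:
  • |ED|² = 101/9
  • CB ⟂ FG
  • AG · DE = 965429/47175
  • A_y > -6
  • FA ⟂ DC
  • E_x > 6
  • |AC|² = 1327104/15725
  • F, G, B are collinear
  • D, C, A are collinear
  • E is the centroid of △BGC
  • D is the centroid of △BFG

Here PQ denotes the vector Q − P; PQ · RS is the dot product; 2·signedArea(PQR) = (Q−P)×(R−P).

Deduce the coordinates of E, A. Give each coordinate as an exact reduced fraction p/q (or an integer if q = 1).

1. E_x = 352/51  [E is the centroid of △BGC]
2. E_y = 18/17  [E is the centroid of △BGC]
   → E = (352/51, 18/17)
3. A_x = 70101/15725  [D, C, A are collinear ∩ FA ⟂ DC]
4. A_y = -94118/15725  [D, C, A are collinear ∩ FA ⟂ DC]
   → A = (70101/15725, -94118/15725)

A = (70101/15725, -94118/15725)
E = (352/51, 18/17)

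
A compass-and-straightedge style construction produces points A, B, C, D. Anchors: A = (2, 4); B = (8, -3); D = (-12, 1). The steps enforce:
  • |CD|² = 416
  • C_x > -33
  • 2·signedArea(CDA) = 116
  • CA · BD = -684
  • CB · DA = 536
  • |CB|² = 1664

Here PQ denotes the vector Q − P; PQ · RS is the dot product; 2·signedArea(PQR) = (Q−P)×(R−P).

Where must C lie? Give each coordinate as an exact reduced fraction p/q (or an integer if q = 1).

C = (-32, 5)

1. C_x = -32  [2·signedArea(CDA) = 116 ∩ CB · DA = 536]
2. C_y = 5  [2·signedArea(CDA) = 116 ∩ CB · DA = 536]
   → C = (-32, 5)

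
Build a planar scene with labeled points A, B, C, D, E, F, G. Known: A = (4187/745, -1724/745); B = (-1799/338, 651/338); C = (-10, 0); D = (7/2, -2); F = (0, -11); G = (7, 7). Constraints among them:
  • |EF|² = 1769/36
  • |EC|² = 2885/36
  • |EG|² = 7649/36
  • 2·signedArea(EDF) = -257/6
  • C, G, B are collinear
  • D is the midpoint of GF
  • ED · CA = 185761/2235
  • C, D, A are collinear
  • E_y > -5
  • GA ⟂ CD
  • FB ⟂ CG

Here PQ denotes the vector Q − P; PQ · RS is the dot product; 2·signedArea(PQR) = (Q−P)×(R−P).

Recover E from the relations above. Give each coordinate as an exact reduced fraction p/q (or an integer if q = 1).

E = (-13/6, -13/3)

1. E_x = -13/6  [2·signedArea(EDF) = -257/6 ∩ ED · CA = 185761/2235]
2. E_y = -13/3  [2·signedArea(EDF) = -257/6 ∩ ED · CA = 185761/2235]
   → E = (-13/6, -13/3)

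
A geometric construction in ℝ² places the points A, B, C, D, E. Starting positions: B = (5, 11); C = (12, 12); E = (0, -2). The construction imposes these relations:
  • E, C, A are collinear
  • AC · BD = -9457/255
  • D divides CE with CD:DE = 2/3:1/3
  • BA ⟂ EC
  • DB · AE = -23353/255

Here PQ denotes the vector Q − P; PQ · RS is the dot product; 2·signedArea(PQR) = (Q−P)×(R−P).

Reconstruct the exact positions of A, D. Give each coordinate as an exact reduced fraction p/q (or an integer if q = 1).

1. A_x = 726/85  [E, C, A are collinear ∩ BA ⟂ EC]
2. A_y = 677/85  [E, C, A are collinear ∩ BA ⟂ EC]
   → A = (726/85, 677/85)
3. D_x = 4  [D divides CE with CD:DE = 2/3:1/3]
4. D_y = 8/3  [D divides CE with CD:DE = 2/3:1/3]
   → D = (4, 8/3)

A = (726/85, 677/85)
D = (4, 8/3)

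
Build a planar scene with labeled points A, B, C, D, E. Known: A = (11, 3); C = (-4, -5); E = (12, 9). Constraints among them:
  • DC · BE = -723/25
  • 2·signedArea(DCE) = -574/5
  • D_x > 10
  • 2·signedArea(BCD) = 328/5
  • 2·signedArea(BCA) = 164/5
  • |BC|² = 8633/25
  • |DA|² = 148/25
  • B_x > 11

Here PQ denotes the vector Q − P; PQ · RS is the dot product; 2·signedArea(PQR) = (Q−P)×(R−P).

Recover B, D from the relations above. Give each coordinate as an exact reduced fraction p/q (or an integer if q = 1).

1. B_x = 57/5  [line -8·x + 15·y + 51/5 = 0 ∩ |BC|² = 8633/25]
2. B_y = 27/5  [line -8·x + 15·y + 51/5 = 0 ∩ |BC|² = 8633/25]
   → B = (57/5, 27/5)
3. D_x = 53/5  [DC · BE = -723/25 ∩ 2·signedArea(DCE) = -574/5]
4. D_y = 3/5  [DC · BE = -723/25 ∩ 2·signedArea(DCE) = -574/5]
   → D = (53/5, 3/5)

B = (57/5, 27/5)
D = (53/5, 3/5)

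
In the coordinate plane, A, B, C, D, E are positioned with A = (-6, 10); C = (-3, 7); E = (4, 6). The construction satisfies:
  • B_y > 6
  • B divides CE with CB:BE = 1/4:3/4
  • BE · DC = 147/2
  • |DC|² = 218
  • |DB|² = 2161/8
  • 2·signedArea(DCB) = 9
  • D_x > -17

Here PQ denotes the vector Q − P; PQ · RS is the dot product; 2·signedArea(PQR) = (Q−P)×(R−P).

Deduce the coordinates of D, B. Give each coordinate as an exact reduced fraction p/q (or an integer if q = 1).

B = (-5/4, 27/4)
D = (-16, 14)

1. B_x = -5/4  [B divides CE with CB:BE = 1/4:3/4]
2. B_y = 27/4  [B divides CE with CB:BE = 1/4:3/4]
   → B = (-5/4, 27/4)
3. D_x = -16  [2·signedArea(DCB) = 9 ∩ BE · DC = 147/2]
4. D_y = 14  [2·signedArea(DCB) = 9 ∩ BE · DC = 147/2]
   → D = (-16, 14)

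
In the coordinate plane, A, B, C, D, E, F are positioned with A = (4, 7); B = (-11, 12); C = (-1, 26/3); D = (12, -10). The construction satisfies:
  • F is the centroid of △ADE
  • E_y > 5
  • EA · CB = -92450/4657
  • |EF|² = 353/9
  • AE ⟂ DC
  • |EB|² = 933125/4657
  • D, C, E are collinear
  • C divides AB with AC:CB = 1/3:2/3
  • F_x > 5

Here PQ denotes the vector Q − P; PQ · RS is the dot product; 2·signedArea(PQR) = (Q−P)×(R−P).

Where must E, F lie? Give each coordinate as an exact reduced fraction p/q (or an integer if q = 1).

E = (6588/4657, 24214/4657)
F = (81100/13971, 10243/13971)

1. E_x = 6588/4657  [D, C, E are collinear ∩ AE ⟂ DC]
2. E_y = 24214/4657  [D, C, E are collinear ∩ AE ⟂ DC]
   → E = (6588/4657, 24214/4657)
3. F_x = 81100/13971  [F is the centroid of △ADE]
4. F_y = 10243/13971  [F is the centroid of △ADE]
   → F = (81100/13971, 10243/13971)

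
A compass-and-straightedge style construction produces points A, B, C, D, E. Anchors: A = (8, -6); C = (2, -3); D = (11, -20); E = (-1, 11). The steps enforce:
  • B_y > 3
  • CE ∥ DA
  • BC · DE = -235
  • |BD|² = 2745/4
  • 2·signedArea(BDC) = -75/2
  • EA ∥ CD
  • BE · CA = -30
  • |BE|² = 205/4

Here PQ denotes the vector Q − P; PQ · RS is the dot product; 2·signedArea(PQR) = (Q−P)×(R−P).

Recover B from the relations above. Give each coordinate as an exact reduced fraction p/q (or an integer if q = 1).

1. B_x = 1/2  [BC · DE = -235 ∩ BE · CA = -30]
2. B_y = 4  [BC · DE = -235 ∩ BE · CA = -30]
   → B = (1/2, 4)

B = (1/2, 4)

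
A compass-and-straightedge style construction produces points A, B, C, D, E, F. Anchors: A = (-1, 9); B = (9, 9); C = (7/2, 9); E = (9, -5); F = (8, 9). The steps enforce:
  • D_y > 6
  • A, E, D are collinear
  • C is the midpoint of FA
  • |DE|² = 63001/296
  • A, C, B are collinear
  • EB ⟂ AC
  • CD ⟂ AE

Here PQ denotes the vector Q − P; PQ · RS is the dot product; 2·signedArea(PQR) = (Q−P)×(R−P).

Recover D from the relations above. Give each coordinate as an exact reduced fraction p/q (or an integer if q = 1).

D = (77/148, 1017/148)

1. D_x = 77/148  [A, E, D are collinear ∩ CD ⟂ AE]
2. D_y = 1017/148  [A, E, D are collinear ∩ CD ⟂ AE]
   → D = (77/148, 1017/148)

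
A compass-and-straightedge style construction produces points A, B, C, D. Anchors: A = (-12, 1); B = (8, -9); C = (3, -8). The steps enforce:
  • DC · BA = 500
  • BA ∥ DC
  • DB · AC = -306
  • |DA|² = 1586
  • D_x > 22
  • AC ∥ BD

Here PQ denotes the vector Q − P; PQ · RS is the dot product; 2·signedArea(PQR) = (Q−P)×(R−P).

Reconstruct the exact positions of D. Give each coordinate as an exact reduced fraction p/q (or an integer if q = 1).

1. D_x = 23  [BA ∥ DC ∩ AC ∥ BD]
2. D_y = -18  [BA ∥ DC ∩ AC ∥ BD]
   → D = (23, -18)

D = (23, -18)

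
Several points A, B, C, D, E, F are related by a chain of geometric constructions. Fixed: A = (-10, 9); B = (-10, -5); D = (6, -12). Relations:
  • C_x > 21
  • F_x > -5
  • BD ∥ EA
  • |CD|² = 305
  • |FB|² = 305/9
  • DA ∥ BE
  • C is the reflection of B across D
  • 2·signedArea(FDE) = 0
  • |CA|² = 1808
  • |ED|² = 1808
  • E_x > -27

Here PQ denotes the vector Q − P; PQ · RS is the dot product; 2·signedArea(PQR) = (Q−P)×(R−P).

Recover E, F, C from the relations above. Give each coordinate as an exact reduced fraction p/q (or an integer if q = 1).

C = (22, -19)
E = (-26, 16)
F = (-14/3, -8/3)

1. E_x = -26  [BD ∥ EA ∩ DA ∥ BE]
2. E_y = 16  [BD ∥ EA ∩ DA ∥ BE]
   → E = (-26, 16)
3. F_x = -14/3  [line -28·x + -32·y + -216 = 0 ∩ |FB|² = 305/9]
4. F_y = -8/3  [line -28·x + -32·y + -216 = 0 ∩ |FB|² = 305/9]
   → F = (-14/3, -8/3)
5. C_x = 22  [C is the reflection of B across D]
6. C_y = -19  [C is the reflection of B across D]
   → C = (22, -19)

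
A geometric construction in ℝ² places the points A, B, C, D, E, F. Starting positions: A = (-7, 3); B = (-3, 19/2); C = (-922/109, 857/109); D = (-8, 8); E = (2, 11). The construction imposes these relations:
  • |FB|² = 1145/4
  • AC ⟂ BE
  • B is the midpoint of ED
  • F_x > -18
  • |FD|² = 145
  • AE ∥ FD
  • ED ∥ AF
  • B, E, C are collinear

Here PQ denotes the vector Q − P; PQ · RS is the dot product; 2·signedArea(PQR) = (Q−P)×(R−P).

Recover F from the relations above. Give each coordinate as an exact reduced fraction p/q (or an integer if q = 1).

F = (-17, 0)

1. F_x = -17  [AE ∥ FD ∩ ED ∥ AF]
2. F_y = 0  [AE ∥ FD ∩ ED ∥ AF]
   → F = (-17, 0)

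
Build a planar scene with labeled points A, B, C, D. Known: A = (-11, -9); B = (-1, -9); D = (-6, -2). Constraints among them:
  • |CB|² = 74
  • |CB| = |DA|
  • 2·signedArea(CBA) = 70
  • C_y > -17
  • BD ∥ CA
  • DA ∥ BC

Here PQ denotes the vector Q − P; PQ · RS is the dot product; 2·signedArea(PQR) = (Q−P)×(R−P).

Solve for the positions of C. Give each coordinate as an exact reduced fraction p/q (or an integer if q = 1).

C = (-6, -16)

1. C_x = -6  [BD ∥ CA ∩ DA ∥ BC]
2. C_y = -16  [BD ∥ CA ∩ DA ∥ BC]
   → C = (-6, -16)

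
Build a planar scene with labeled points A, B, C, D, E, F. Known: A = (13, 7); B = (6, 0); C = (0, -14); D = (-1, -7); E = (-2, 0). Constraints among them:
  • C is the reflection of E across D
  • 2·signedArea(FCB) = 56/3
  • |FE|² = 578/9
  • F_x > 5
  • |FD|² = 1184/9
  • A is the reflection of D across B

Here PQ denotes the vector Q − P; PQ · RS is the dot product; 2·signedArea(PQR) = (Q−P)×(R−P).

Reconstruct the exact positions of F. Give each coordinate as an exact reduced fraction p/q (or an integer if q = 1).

1. F_x = 17/3  [line -14·x + 6·y + 196/3 = 0 ∩ |FD|² = 1184/9]
2. F_y = 7/3  [line -14·x + 6·y + 196/3 = 0 ∩ |FD|² = 1184/9]
   → F = (17/3, 7/3)

F = (17/3, 7/3)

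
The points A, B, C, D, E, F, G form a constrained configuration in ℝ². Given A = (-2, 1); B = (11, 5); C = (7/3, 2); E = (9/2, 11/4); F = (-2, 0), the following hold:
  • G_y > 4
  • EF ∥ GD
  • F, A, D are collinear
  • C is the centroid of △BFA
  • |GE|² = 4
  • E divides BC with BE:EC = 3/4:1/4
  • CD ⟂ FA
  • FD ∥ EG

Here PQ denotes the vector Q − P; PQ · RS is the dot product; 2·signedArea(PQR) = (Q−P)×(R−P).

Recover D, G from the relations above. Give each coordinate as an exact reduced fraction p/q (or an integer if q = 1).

D = (-2, 2)
G = (9/2, 19/4)

1. D_x = -2  [F, A, D are collinear ∩ CD ⟂ FA]
2. D_y = 2  [F, A, D are collinear ∩ CD ⟂ FA]
   → D = (-2, 2)
3. G_x = 9/2  [EF ∥ GD ∩ FD ∥ EG]
4. G_y = 19/4  [EF ∥ GD ∩ FD ∥ EG]
   → G = (9/2, 19/4)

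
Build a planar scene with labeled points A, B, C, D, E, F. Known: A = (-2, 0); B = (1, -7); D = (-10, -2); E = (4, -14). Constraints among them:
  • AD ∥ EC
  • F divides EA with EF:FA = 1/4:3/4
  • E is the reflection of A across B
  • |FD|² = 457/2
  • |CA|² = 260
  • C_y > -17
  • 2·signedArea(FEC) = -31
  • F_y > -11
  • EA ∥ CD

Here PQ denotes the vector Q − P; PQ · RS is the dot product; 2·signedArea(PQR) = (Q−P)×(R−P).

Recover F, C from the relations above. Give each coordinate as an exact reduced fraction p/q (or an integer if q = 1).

1. F_x = 5/2  [F divides EA with EF:FA = 1/4:3/4]
2. F_y = -21/2  [F divides EA with EF:FA = 1/4:3/4]
   → F = (5/2, -21/2)
3. C_x = -4  [EA ∥ CD ∩ AD ∥ EC]
4. C_y = -16  [EA ∥ CD ∩ AD ∥ EC]
   → C = (-4, -16)

C = (-4, -16)
F = (5/2, -21/2)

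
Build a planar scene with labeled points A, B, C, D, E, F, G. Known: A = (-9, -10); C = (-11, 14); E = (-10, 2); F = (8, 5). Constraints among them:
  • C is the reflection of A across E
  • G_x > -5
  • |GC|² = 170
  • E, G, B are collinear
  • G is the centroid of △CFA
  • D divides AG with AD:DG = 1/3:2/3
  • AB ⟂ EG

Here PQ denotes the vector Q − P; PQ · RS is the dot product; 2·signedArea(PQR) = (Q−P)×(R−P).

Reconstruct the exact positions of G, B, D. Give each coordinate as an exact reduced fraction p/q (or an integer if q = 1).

1. G_x = -4  [G is the centroid of △CFA]
2. G_y = 3  [G is the centroid of △CFA]
   → G = (-4, 3)
3. B_x = -406/37  [E, G, B are collinear ∩ AB ⟂ EG]
4. B_y = 68/37  [E, G, B are collinear ∩ AB ⟂ EG]
   → B = (-406/37, 68/37)
5. D_x = -22/3  [D divides AG with AD:DG = 1/3:2/3]
6. D_y = -17/3  [D divides AG with AD:DG = 1/3:2/3]
   → D = (-22/3, -17/3)

B = (-406/37, 68/37)
D = (-22/3, -17/3)
G = (-4, 3)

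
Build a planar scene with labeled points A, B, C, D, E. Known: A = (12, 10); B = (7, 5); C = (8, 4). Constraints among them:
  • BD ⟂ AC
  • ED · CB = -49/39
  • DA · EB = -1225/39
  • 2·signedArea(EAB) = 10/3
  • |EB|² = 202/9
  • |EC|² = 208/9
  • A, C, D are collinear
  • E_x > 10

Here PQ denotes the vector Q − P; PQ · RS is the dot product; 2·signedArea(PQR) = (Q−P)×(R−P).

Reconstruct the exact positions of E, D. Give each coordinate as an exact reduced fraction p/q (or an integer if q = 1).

1. E_x = 32/3  [line 5·x + -5·y + -40/3 = 0 ∩ |EC|² = 208/9]
2. E_y = 8  [line 5·x + -5·y + -40/3 = 0 ∩ |EC|² = 208/9]
   → E = (32/3, 8)
3. D_x = 106/13  [A, C, D are collinear ∩ BD ⟂ AC]
4. D_y = 55/13  [A, C, D are collinear ∩ BD ⟂ AC]
   → D = (106/13, 55/13)

D = (106/13, 55/13)
E = (32/3, 8)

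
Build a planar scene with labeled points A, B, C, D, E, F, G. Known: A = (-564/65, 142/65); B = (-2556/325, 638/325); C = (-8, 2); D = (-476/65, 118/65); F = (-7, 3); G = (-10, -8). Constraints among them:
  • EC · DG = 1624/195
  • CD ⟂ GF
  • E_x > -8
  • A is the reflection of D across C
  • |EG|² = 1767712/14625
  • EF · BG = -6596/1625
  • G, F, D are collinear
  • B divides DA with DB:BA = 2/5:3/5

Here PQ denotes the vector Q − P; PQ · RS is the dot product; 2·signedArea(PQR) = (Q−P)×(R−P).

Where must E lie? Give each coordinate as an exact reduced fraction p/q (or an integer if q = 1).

1. E_x = -7106/975  [EC · DG = 1624/195 ∩ EF · BG = -6596/1625]
2. E_y = 2588/975  [EC · DG = 1624/195 ∩ EF · BG = -6596/1625]
   → E = (-7106/975, 2588/975)

E = (-7106/975, 2588/975)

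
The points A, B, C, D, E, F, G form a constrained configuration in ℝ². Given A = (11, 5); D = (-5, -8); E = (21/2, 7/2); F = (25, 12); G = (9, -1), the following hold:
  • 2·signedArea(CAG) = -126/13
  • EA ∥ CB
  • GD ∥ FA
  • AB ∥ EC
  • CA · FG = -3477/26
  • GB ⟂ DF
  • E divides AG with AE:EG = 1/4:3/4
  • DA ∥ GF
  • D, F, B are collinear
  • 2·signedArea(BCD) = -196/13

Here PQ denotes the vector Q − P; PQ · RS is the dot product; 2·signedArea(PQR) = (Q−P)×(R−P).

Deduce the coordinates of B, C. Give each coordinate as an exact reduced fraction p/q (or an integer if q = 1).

B = (103/13, 8/13)
C = (193/26, -23/26)

1. B_x = 103/13  [D, F, B are collinear ∩ GB ⟂ DF]
2. B_y = 8/13  [D, F, B are collinear ∩ GB ⟂ DF]
   → B = (103/13, 8/13)
3. C_x = 193/26  [EA ∥ CB ∩ AB ∥ EC]
4. C_y = -23/26  [EA ∥ CB ∩ AB ∥ EC]
   → C = (193/26, -23/26)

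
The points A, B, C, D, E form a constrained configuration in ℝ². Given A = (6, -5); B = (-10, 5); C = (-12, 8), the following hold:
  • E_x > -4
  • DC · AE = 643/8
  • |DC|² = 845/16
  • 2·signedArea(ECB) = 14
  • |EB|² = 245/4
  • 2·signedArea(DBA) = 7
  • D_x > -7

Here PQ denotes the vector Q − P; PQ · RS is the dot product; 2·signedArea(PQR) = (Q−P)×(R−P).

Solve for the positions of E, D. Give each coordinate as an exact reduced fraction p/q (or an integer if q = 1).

1. E_x = -3  [line 3·x + 2·y + 6 = 0 ∩ |EB|² = 245/4]
2. E_y = 3/2  [line 3·x + 2·y + 6 = 0 ∩ |EB|² = 245/4]
   → E = (-3, 3/2)
3. D_x = -13/2  [2·signedArea(DBA) = 7 ∩ DC · AE = 643/8]
4. D_y = 13/4  [2·signedArea(DBA) = 7 ∩ DC · AE = 643/8]
   → D = (-13/2, 13/4)

D = (-13/2, 13/4)
E = (-3, 3/2)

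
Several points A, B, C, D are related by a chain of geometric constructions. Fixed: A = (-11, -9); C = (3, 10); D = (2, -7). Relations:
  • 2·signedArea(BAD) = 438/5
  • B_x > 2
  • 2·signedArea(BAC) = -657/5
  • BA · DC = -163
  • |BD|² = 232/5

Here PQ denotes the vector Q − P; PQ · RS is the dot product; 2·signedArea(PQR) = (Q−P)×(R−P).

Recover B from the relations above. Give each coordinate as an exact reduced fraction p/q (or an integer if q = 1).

B = (12/5, -1/5)

1. B_x = 12/5  [2·signedArea(BAC) = -657/5 ∩ 2·signedArea(BAD) = 438/5]
2. B_y = -1/5  [2·signedArea(BAC) = -657/5 ∩ 2·signedArea(BAD) = 438/5]
   → B = (12/5, -1/5)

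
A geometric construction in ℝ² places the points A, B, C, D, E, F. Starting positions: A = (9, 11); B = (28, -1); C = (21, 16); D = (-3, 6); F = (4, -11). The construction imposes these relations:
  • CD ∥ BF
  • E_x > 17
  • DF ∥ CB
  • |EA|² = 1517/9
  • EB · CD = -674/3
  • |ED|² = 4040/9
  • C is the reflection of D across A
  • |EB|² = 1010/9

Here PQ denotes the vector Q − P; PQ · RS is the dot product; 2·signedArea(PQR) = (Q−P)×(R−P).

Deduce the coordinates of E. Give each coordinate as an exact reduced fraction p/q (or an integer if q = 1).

1. E_x = 53/3  [line 24·x + 10·y + -1312/3 = 0 ∩ |ED|² = 4040/9]
2. E_y = 4/3  [line 24·x + 10·y + -1312/3 = 0 ∩ |ED|² = 4040/9]
   → E = (53/3, 4/3)

E = (53/3, 4/3)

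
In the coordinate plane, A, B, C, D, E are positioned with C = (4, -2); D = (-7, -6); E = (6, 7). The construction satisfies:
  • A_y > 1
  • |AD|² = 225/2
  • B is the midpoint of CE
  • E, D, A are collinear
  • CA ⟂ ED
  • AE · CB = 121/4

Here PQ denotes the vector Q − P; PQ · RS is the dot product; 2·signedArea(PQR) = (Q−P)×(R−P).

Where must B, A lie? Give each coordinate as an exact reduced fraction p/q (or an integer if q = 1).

1. B_x = 5  [B is the midpoint of CE]
2. B_y = 5/2  [B is the midpoint of CE]
   → B = (5, 5/2)
3. A_x = 1/2  [E, D, A are collinear ∩ CA ⟂ ED]
4. A_y = 3/2  [E, D, A are collinear ∩ CA ⟂ ED]
   → A = (1/2, 3/2)

A = (1/2, 3/2)
B = (5, 5/2)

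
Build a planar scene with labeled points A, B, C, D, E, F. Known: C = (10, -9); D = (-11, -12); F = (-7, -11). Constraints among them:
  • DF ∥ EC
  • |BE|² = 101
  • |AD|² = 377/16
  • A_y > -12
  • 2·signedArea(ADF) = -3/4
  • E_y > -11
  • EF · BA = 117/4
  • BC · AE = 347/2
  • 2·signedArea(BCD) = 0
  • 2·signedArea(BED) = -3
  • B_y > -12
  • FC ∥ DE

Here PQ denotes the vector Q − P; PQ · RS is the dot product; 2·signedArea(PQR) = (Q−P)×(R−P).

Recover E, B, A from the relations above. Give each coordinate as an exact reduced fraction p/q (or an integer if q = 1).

A = (-25/4, -11)
B = (-4, -11)
E = (6, -10)

1. E_x = 6  [DF ∥ EC ∩ FC ∥ DE]
2. E_y = -10  [DF ∥ EC ∩ FC ∥ DE]
   → E = (6, -10)
3. B_x = -4  [2·signedArea(BCD) = 0 ∩ 2·signedArea(BED) = -3]
4. B_y = -11  [2·signedArea(BCD) = 0 ∩ 2·signedArea(BED) = -3]
   → B = (-4, -11)
5. A_x = -25/4  [2·signedArea(ADF) = -3/4 ∩ EF · BA = 117/4]
6. A_y = -11  [2·signedArea(ADF) = -3/4 ∩ EF · BA = 117/4]
   → A = (-25/4, -11)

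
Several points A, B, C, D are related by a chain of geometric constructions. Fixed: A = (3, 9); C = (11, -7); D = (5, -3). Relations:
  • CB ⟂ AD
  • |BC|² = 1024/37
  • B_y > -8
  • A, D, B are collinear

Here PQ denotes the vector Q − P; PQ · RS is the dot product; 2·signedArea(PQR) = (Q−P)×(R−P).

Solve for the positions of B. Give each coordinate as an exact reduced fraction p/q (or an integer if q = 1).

B = (215/37, -291/37)

1. B_x = 215/37  [A, D, B are collinear ∩ CB ⟂ AD]
2. B_y = -291/37  [A, D, B are collinear ∩ CB ⟂ AD]
   → B = (215/37, -291/37)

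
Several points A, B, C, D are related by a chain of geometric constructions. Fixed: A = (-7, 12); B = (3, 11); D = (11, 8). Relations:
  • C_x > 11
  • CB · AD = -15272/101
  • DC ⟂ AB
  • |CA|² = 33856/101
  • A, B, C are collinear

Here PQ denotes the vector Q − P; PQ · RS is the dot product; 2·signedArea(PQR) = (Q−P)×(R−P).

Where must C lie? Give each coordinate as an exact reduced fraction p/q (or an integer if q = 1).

C = (1133/101, 1028/101)

1. C_x = 1133/101  [A, B, C are collinear ∩ DC ⟂ AB]
2. C_y = 1028/101  [A, B, C are collinear ∩ DC ⟂ AB]
   → C = (1133/101, 1028/101)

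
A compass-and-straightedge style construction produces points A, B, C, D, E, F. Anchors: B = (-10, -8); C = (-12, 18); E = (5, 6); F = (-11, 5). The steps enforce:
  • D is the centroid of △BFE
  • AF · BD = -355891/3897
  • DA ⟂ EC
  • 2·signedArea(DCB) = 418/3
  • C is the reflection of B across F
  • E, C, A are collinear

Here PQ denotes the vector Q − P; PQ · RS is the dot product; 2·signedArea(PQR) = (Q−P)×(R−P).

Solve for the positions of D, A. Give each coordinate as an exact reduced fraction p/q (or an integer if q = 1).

1. D_x = -16/3  [D is the centroid of △BFE]
2. D_y = 1  [D is the centroid of △BFE]
   → D = (-16/3, 1)
3. A_x = 596/1299  [E, C, A are collinear ∩ DA ⟂ EC]
4. A_y = 3986/433  [E, C, A are collinear ∩ DA ⟂ EC]
   → A = (596/1299, 3986/433)

A = (596/1299, 3986/433)
D = (-16/3, 1)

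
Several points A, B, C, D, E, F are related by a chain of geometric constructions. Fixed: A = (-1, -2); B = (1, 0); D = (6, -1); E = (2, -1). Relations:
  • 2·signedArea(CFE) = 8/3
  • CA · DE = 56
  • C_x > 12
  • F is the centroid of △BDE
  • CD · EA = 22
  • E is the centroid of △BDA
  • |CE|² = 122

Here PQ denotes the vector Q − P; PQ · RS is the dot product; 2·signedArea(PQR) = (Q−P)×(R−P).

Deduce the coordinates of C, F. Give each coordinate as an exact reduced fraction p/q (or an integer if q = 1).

1. C_x = 13  [CD · EA = 22 ∩ CA · DE = 56]
2. C_y = 0  [CD · EA = 22 ∩ CA · DE = 56]
   → C = (13, 0)
3. F_x = 3  [F is the centroid of △BDE]
4. F_y = -2/3  [F is the centroid of △BDE]
   → F = (3, -2/3)

C = (13, 0)
F = (3, -2/3)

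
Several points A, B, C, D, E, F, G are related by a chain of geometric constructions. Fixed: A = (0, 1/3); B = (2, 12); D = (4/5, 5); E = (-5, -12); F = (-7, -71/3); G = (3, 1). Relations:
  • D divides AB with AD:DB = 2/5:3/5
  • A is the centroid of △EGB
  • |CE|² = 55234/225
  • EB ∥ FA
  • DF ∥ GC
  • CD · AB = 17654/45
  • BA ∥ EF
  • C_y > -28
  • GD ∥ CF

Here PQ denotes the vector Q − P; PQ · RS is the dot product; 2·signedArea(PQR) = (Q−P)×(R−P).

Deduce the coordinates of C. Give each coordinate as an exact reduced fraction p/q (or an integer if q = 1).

1. C_x = -24/5  [GD ∥ CF ∩ DF ∥ GC]
2. C_y = -83/3  [GD ∥ CF ∩ DF ∥ GC]
   → C = (-24/5, -83/3)

C = (-24/5, -83/3)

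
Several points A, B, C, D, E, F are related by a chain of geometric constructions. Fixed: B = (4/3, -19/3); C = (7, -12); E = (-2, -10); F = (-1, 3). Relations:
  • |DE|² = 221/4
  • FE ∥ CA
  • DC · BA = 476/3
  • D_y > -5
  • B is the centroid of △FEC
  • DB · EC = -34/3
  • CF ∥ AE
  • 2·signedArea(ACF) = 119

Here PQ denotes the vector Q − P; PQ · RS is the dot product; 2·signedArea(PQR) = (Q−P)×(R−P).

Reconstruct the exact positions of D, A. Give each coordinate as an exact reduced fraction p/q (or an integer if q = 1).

A = (6, -25)
D = (3, -9/2)

1. D_x = 3  [line -9·x + 2·y + 36 = 0 ∩ |DE|² = 221/4]
2. D_y = -9/2  [line -9·x + 2·y + 36 = 0 ∩ |DE|² = 221/4]
   → D = (3, -9/2)
3. A_x = 6  [DC · BA = 476/3 ∩ CF ∥ AE]
4. A_y = -25  [DC · BA = 476/3 ∩ CF ∥ AE]
   → A = (6, -25)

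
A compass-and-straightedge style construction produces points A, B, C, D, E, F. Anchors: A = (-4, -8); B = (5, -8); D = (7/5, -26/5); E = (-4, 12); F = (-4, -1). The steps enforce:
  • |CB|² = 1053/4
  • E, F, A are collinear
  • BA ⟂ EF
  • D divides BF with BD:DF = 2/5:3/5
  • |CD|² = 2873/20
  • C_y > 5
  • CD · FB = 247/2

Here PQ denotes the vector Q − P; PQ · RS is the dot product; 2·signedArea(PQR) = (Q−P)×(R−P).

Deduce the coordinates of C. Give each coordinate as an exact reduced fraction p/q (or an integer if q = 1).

1. C_x = -4  [line -9·x + 7·y + -149/2 = 0 ∩ |CB|² = 1053/4]
2. C_y = 11/2  [line -9·x + 7·y + -149/2 = 0 ∩ |CB|² = 1053/4]
   → C = (-4, 11/2)

C = (-4, 11/2)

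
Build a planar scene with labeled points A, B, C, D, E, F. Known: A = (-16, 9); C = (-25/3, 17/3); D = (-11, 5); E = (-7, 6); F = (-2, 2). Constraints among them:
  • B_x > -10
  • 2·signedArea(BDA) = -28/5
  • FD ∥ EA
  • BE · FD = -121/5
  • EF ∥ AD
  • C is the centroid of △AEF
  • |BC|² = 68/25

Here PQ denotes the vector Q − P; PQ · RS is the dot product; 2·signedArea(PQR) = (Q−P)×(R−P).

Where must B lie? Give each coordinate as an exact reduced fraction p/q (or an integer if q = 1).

B = (-149/15, 79/15)

1. B_x = -149/15  [2·signedArea(BDA) = -28/5 ∩ BE · FD = -121/5]
2. B_y = 79/15  [2·signedArea(BDA) = -28/5 ∩ BE · FD = -121/5]
   → B = (-149/15, 79/15)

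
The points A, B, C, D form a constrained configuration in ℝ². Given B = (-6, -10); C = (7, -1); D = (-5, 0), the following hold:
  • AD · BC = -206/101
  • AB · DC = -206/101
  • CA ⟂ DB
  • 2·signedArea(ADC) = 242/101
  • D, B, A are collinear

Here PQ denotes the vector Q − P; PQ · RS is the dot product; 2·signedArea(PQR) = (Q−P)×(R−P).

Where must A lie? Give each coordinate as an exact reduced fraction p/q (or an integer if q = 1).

A = (-503/101, 20/101)

1. A_x = -503/101  [D, B, A are collinear ∩ CA ⟂ DB]
2. A_y = 20/101  [D, B, A are collinear ∩ CA ⟂ DB]
   → A = (-503/101, 20/101)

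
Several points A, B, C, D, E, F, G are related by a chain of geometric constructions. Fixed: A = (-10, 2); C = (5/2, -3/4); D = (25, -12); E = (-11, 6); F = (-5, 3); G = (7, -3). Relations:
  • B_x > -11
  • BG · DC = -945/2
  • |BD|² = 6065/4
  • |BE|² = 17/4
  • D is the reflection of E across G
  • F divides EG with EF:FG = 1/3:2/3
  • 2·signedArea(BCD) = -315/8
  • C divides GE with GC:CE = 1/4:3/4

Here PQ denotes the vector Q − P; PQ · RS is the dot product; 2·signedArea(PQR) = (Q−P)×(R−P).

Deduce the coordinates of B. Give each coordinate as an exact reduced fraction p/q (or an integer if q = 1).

1. B_x = -21/2  [2·signedArea(BCD) = -315/8 ∩ BG · DC = -945/2]
2. B_y = 4  [2·signedArea(BCD) = -315/8 ∩ BG · DC = -945/2]
   → B = (-21/2, 4)

B = (-21/2, 4)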